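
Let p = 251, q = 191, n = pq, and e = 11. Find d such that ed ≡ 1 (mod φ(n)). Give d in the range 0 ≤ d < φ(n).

φ(n) = (p−1)(q−1) = 250·190 = 47500.
Need d with 11·d ≡ 1 (mod 47500). Apply the extended Euclidean algorithm:
47500 = 4318·11 + 2
11 = 5·2 + 1
2 = 2·1 + 0
Back-substitute:
1 = 11 − 5·2
1 = −5·47500 + 21591·11
So 11·21591 ≡ 1 (mod 47500), hence d = 21591.

21591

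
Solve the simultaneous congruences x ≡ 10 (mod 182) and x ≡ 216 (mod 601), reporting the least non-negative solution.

73538

Write x = 10 + 182·k. Then 182·k ≡ 216 − 10 ≡ 206 (mod 601).
Need 182⁻¹ mod 601. Extended Euclid on (601, 182):
601 = 3·182 + 55
182 = 3·55 + 17
55 = 3·17 + 4
17 = 4·4 + 1
4 = 4·1 + 0
Back-substitute:
1 = 17 − 4·4
1 = −4·55 + 13·17
1 = 13·182 − 43·55
1 = −43·601 + 142·182
182⁻¹ ≡ 142 (mod 601), so k ≡ 142·206 ≡ 404 (mod 601).
x = 10 + 182·404 = 73538.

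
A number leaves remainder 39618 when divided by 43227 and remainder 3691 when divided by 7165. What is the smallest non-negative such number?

Write x = 39618 + 43227·k. Then 43227·k ≡ 3691 − 39618 ≡ 7063 (mod 7165).
Need 43227⁻¹ mod 7165. Extended Euclid on (7165, 237):
7165 = 30·237 + 55
237 = 4·55 + 17
55 = 3·17 + 4
17 = 4·4 + 1
4 = 4·1 + 0
Back-substitute:
1 = 17 − 4·4
1 = −4·55 + 13·17
1 = 13·237 − 56·55
1 = −56·7165 + 1693·237
43227⁻¹ ≡ 1693 (mod 7165), so k ≡ 1693·7063 ≡ 6439 (mod 7165).
x = 39618 + 43227·6439 = 278378271.

278378271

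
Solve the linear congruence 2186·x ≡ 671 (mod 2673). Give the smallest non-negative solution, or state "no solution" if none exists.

2002

First find gcd(2186, 2673):
2673 = 1*2186 + 487
2186 = 4*487 + 238
487 = 2*238 + 11
238 = 21*11 + 7
11 = 1*7 + 4
7 = 1*4 + 3
4 = 1*3 + 1
3 = 3*1 + 0
gcd = 1, so a unique solution mod 2673 exists.
Back-substitute for the Bézout coefficients:
1 = 4 − 3
1 = −7 + 2·4
1 = 2·11 − 3·7
1 = −3·238 + 65·11
1 = 65·487 − 133·238
1 = −133·2186 + 597·487
1 = 597·2673 − 730·2186
So 2186·(-730) ≡ 1 (mod 2673), giving 2186⁻¹ ≡ 1943.
x ≡ 2186⁻¹·671 ≡ 1943·671 ≡ 2002 (mod 2673).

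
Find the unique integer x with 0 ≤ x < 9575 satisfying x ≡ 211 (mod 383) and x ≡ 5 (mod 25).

Write x = 211 + 383·k. Then 383·k ≡ 5 − 211 ≡ 19 (mod 25).
Need 383⁻¹ mod 25. Extended Euclid on (25, 8):
25 = 3×8 + 1
8 = 8×1 + 0
Back-substitute:
1 = 25 − 3·8
383⁻¹ ≡ 22 (mod 25), so k ≡ 22·19 ≡ 18 (mod 25).
x = 211 + 383·18 = 7105.

7105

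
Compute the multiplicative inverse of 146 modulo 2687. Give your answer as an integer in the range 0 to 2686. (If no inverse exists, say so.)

865

Apply the Euclidean algorithm to 2687 and 146:
2687 = 18*146 + 59
146 = 2*59 + 28
59 = 2*28 + 3
28 = 9*3 + 1
3 = 3*1 + 0
Since gcd(146, 2687) = 1, back-substitute to write 1 as a combination:
1 = 28 − 9·3
1 = −9·59 + 19·28
1 = 19·146 − 47·59
1 = −47·2687 + 865·146
So 146·865 ≡ 1 (mod 2687).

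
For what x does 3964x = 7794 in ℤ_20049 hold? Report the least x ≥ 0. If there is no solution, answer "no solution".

9723

First find gcd(3964, 20049):
20049 = 5*3964 + 229
3964 = 17*229 + 71
229 = 3*71 + 16
71 = 4*16 + 7
16 = 2*7 + 2
7 = 3*2 + 1
2 = 2*1 + 0
gcd = 1, so a unique solution mod 20049 exists.
Back-substitute for the Bézout coefficients:
1 = 7 − 3·2
1 = −3·16 + 7·7
1 = 7·71 − 31·16
1 = −31·229 + 100·71
1 = 100·3964 − 1731·229
1 = −1731·20049 + 8755·3964
So 3964·(8755) ≡ 1 (mod 20049), giving 3964⁻¹ ≡ 8755.
x ≡ 3964⁻¹·7794 ≡ 8755·7794 ≡ 9723 (mod 20049).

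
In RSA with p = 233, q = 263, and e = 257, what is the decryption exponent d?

φ(n) = (p−1)(q−1) = 232·262 = 60784.
Need d with 257·d ≡ 1 (mod 60784). Apply the extended Euclidean algorithm:
60784 = 236*257 + 132
257 = 1*132 + 125
132 = 1*125 + 7
125 = 17*7 + 6
7 = 1*6 + 1
6 = 6*1 + 0
Back-substitute:
1 = 7 − 6
1 = −125 + 18·7
1 = 18·132 − 19·125
1 = −19·257 + 37·132
1 = 37·60784 − 8751·257
So 257·(-8751) ≡ 1 (mod 60784), hence d ≡ -8751 ≡ 52033 (mod 60784).

52033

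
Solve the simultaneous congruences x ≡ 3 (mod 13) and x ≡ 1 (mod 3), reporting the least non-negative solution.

Write x = 3 + 13·k. Then 13·k ≡ 1 − 3 ≡ 1 (mod 3).
Need 13⁻¹ mod 3. Extended Euclid on (3, 1):
3 = 3·1 + 0
13⁻¹ ≡ 1 (mod 3), so k ≡ 1·1 ≡ 1 (mod 3).
x = 3 + 13·1 = 16.

16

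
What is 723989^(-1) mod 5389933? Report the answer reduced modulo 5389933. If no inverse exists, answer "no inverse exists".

gcd(5389933, 723989) by repeated division:
5389933 = 7*723989 + 322010
723989 = 2*322010 + 79969
322010 = 4*79969 + 2134
79969 = 37*2134 + 1011
2134 = 2*1011 + 112
1011 = 9*112 + 3
112 = 37*3 + 1
3 = 3*1 + 0
The gcd is 1. Working backward:
1 = 112 − 37·3
1 = −37·1011 + 334·112
1 = 334·2134 − 705·1011
1 = −705·79969 + 26419·2134
1 = 26419·322010 − 106381·79969
1 = −106381·723989 + 239181·322010
1 = 239181·5389933 − 1780648·723989
So 723989·(-1780648) ≡ 1 (mod 5389933), and -1780648 ≡ 3609285 (mod 5389933).

3609285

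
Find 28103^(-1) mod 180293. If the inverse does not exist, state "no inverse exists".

Run Euclid on (180293, 28103):
180293 = 6*28103 + 11675
28103 = 2*11675 + 4753
11675 = 2*4753 + 2169
4753 = 2*2169 + 415
2169 = 5*415 + 94
415 = 4*94 + 39
94 = 2*39 + 16
39 = 2*16 + 7
16 = 2*7 + 2
7 = 3*2 + 1
2 = 2*1 + 0
The gcd is 1. Working backward:
1 = 7 − 3·2
1 = −3·16 + 7·7
1 = 7·39 − 17·16
1 = −17·94 + 41·39
1 = 41·415 − 181·94
1 = −181·2169 + 946·415
1 = 946·4753 − 2073·2169
1 = −2073·11675 + 5092·4753
1 = 5092·28103 − 12257·11675
1 = −12257·180293 + 78634·28103
So 28103·78634 ≡ 1 (mod 180293).

78634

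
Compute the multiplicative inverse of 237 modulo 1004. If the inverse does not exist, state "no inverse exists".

Extended Euclidean algorithm:
1004 = 4×237 + 56
237 = 4×56 + 13
56 = 4×13 + 4
13 = 3×4 + 1
4 = 4×1 + 0
Since gcd(237, 1004) = 1, back-substitute to write 1 as a combination:
1 = 13 − 3·4
1 = −3·56 + 13·13
1 = 13·237 − 55·56
1 = −55·1004 + 233·237
So 237·233 ≡ 1 (mod 1004).

233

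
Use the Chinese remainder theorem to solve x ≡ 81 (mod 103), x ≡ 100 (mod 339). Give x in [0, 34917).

Write x = 81 + 103·k. Then 103·k ≡ 100 − 81 ≡ 19 (mod 339).
Need 103⁻¹ mod 339. Extended Euclid on (339, 103):
339 = 3×103 + 30
103 = 3×30 + 13
30 = 2×13 + 4
13 = 3×4 + 1
4 = 4×1 + 0
Back-substitute:
1 = 13 − 3·4
1 = −3·30 + 7·13
1 = 7·103 − 24·30
1 = −24·339 + 79·103
103⁻¹ ≡ 79 (mod 339), so k ≡ 79·19 ≡ 145 (mod 339).
x = 81 + 103·145 = 15016.

15016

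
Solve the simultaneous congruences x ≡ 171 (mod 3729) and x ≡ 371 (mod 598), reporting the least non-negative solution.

Write x = 171 + 3729·k. Then 3729·k ≡ 371 − 171 ≡ 200 (mod 598).
Need 3729⁻¹ mod 598. Extended Euclid on (598, 141):
598 = 4×141 + 34
141 = 4×34 + 5
34 = 6×5 + 4
5 = 1×4 + 1
4 = 4×1 + 0
Back-substitute:
1 = 5 − 4
1 = −34 + 7·5
1 = 7·141 − 29·34
1 = −29·598 + 123·141
3729⁻¹ ≡ 123 (mod 598), so k ≡ 123·200 ≡ 82 (mod 598).
x = 171 + 3729·82 = 305949.

305949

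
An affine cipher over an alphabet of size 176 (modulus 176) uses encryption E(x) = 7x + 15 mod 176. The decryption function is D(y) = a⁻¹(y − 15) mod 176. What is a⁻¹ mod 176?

151

gcd(176, 7) by repeated division:
176 = 25·7 + 1
7 = 7·1 + 0
gcd = 1, so the inverse exists. Back-substitute:
1 = 176 − 25·7
So 7·(-25) ≡ 1 (mod 176), and -25 ≡ 151 (mod 176).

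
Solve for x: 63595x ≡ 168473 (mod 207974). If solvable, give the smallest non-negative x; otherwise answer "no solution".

First find gcd(63595, 207974):
207974 = 3·63595 + 17189
63595 = 3·17189 + 12028
17189 = 1·12028 + 5161
12028 = 2·5161 + 1706
5161 = 3·1706 + 43
1706 = 39·43 + 29
43 = 1·29 + 14
29 = 2·14 + 1
14 = 14·1 + 0
gcd = 1, so a unique solution mod 207974 exists.
Back-substitute for the Bézout coefficients:
1 = 29 − 2·14
1 = −2·43 + 3·29
1 = 3·1706 − 119·43
1 = −119·5161 + 360·1706
1 = 360·12028 − 839·5161
1 = −839·17189 + 1199·12028
1 = 1199·63595 − 4436·17189
1 = −4436·207974 + 14507·63595
So 63595·(14507) ≡ 1 (mod 207974), giving 63595⁻¹ ≡ 14507.
x ≡ 63595⁻¹·168473 ≡ 14507·168473 ≡ 135337 (mod 207974).

135337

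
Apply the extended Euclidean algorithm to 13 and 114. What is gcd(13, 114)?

Euclidean algorithm:
114 = 8×13 + 10
13 = 1×10 + 3
10 = 3×3 + 1
3 = 3×1 + 0
gcd(13, 114) = 1.
Working backward:
1 = 10 − 3·3
1 = −3·13 + 4·10
1 = 4·114 − 35·13
So 1 = (4)·114 + (-35)·13.

1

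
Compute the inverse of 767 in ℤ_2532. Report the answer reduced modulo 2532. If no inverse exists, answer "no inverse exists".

Apply the Euclidean algorithm to 2532 and 767:
2532 = 3*767 + 231
767 = 3*231 + 74
231 = 3*74 + 9
74 = 8*9 + 2
9 = 4*2 + 1
2 = 2*1 + 0
The gcd is 1. Working backward:
1 = 9 − 4·2
1 = −4·74 + 33·9
1 = 33·231 − 103·74
1 = −103·767 + 342·231
1 = 342·2532 − 1129·767
Thus 767·(-1129) ≡ 1 (mod 2532); reducing, -1129 mod 2532 = 1403.

1403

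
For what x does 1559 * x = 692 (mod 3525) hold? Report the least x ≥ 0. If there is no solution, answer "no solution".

2413

First find gcd(1559, 3525):
3525 = 2*1559 + 407
1559 = 3*407 + 338
407 = 1*338 + 69
338 = 4*69 + 62
69 = 1*62 + 7
62 = 8*7 + 6
7 = 1*6 + 1
6 = 6*1 + 0
gcd = 1, so a unique solution mod 3525 exists.
Back-substitute for the Bézout coefficients:
1 = 7 − 6
1 = −62 + 9·7
1 = 9·69 − 10·62
1 = −10·338 + 49·69
1 = 49·407 − 59·338
1 = −59·1559 + 226·407
1 = 226·3525 − 511·1559
So 1559·(-511) ≡ 1 (mod 3525), giving 1559⁻¹ ≡ 3014.
x ≡ 1559⁻¹·692 ≡ 3014·692 ≡ 2413 (mod 3525).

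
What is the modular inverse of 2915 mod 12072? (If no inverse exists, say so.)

Apply the Euclidean algorithm to 12072 and 2915:
12072 = 4*2915 + 412
2915 = 7*412 + 31
412 = 13*31 + 9
31 = 3*9 + 4
9 = 2*4 + 1
4 = 4*1 + 0
Since gcd(2915, 12072) = 1, back-substitute to write 1 as a combination:
1 = 9 − 2·4
1 = −2·31 + 7·9
1 = 7·412 − 93·31
1 = −93·2915 + 658·412
1 = 658·12072 − 2725·2915
So 2915·(-2725) ≡ 1 (mod 12072), and -2725 ≡ 9347 (mod 12072).

9347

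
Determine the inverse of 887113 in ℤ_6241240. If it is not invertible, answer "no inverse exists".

Run Euclid on (6241240, 887113):
6241240 = 7*887113 + 31449
887113 = 28*31449 + 6541
31449 = 4*6541 + 5285
6541 = 1*5285 + 1256
5285 = 4*1256 + 261
1256 = 4*261 + 212
261 = 1*212 + 49
212 = 4*49 + 16
49 = 3*16 + 1
16 = 16*1 + 0
Since gcd(887113, 6241240) = 1, back-substitute to write 1 as a combination:
1 = 49 − 3·16
1 = −3·212 + 13·49
1 = 13·261 − 16·212
1 = −16·1256 + 77·261
1 = 77·5285 − 324·1256
1 = −324·6541 + 401·5285
1 = 401·31449 − 1928·6541
1 = −1928·887113 + 54385·31449
1 = 54385·6241240 − 382623·887113
Hence 887113⁻¹ ≡ -382623 ≡ 5858617 (mod 6241240).

5858617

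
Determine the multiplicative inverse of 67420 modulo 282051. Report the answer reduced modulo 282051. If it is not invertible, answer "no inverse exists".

159094

Run Euclid on (282051, 67420):
282051 = 4*67420 + 12371
67420 = 5*12371 + 5565
12371 = 2*5565 + 1241
5565 = 4*1241 + 601
1241 = 2*601 + 39
601 = 15*39 + 16
39 = 2*16 + 7
16 = 2*7 + 2
7 = 3*2 + 1
2 = 2*1 + 0
gcd = 1, so the inverse exists. Back-substitute:
1 = 7 − 3·2
1 = −3·16 + 7·7
1 = 7·39 − 17·16
1 = −17·601 + 262·39
1 = 262·1241 − 541·601
1 = −541·5565 + 2426·1241
1 = 2426·12371 − 5393·5565
1 = −5393·67420 + 29391·12371
1 = 29391·282051 − 122957·67420
So 67420·(-122957) ≡ 1 (mod 282051), and -122957 ≡ 159094 (mod 282051).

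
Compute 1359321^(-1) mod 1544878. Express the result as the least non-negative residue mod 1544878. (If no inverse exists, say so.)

Extended Euclidean algorithm:
1544878 = 1*1359321 + 185557
1359321 = 7*185557 + 60422
185557 = 3*60422 + 4291
60422 = 14*4291 + 348
4291 = 12*348 + 115
348 = 3*115 + 3
115 = 38*3 + 1
3 = 3*1 + 0
The gcd is 1. Working backward:
1 = 115 − 38·3
1 = −38·348 + 115·115
1 = 115·4291 − 1418·348
1 = −1418·60422 + 19967·4291
1 = 19967·185557 − 61319·60422
1 = −61319·1359321 + 449200·185557
1 = 449200·1544878 − 510519·1359321
So 1359321·(-510519) ≡ 1 (mod 1544878), and -510519 ≡ 1034359 (mod 1544878).

1034359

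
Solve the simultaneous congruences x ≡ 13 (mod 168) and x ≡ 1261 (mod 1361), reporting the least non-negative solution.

Write x = 13 + 168·k. Then 168·k ≡ 1261 − 13 ≡ 1248 (mod 1361).
Need 168⁻¹ mod 1361. Extended Euclid on (1361, 168):
1361 = 8·168 + 17
168 = 9·17 + 15
17 = 1·15 + 2
15 = 7·2 + 1
2 = 2·1 + 0
Back-substitute:
1 = 15 − 7·2
1 = −7·17 + 8·15
1 = 8·168 − 79·17
1 = −79·1361 + 640·168
168⁻¹ ≡ 640 (mod 1361), so k ≡ 640·1248 ≡ 1174 (mod 1361).
x = 13 + 168·1174 = 197245.

197245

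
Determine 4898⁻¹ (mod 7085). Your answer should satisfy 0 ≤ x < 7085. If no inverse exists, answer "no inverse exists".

4827

gcd(7085, 4898) by repeated division:
7085 = 1·4898 + 2187
4898 = 2·2187 + 524
2187 = 4·524 + 91
524 = 5·91 + 69
91 = 1·69 + 22
69 = 3·22 + 3
22 = 7·3 + 1
3 = 3·1 + 0
Since gcd(4898, 7085) = 1, back-substitute to write 1 as a combination:
1 = 22 − 7·3
1 = −7·69 + 22·22
1 = 22·91 − 29·69
1 = −29·524 + 167·91
1 = 167·2187 − 697·524
1 = −697·4898 + 1561·2187
1 = 1561·7085 − 2258·4898
So 4898·(-2258) ≡ 1 (mod 7085), and -2258 ≡ 4827 (mod 7085).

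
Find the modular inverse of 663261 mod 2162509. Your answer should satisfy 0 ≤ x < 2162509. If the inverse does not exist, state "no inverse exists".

Apply the Euclidean algorithm to 2162509 and 663261:
2162509 = 3*663261 + 172726
663261 = 3*172726 + 145083
172726 = 1*145083 + 27643
145083 = 5*27643 + 6868
27643 = 4*6868 + 171
6868 = 40*171 + 28
171 = 6*28 + 3
28 = 9*3 + 1
3 = 3*1 + 0
The gcd is 1. Working backward:
1 = 28 − 9·3
1 = −9·171 + 55·28
1 = 55·6868 − 2209·171
1 = −2209·27643 + 8891·6868
1 = 8891·145083 − 46664·27643
1 = −46664·172726 + 55555·145083
1 = 55555·663261 − 213329·172726
1 = −213329·2162509 + 695542·663261
So 663261·695542 ≡ 1 (mod 2162509).

695542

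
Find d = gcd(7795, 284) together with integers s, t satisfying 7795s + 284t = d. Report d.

1

Repeated division:
7795 = 27*284 + 127
284 = 2*127 + 30
127 = 4*30 + 7
30 = 4*7 + 2
7 = 3*2 + 1
2 = 2*1 + 0
gcd(7795, 284) = 1.
Express as a combination:
1 = 7 − 3·2
1 = −3·30 + 13·7
1 = 13·127 − 55·30
1 = −55·284 + 123·127
1 = 123·7795 − 3376·284
So 1 = (123)·7795 + (-3376)·284.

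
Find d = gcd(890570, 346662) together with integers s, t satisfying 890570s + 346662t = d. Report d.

2

Repeated division:
890570 = 2*346662 + 197246
346662 = 1*197246 + 149416
197246 = 1*149416 + 47830
149416 = 3*47830 + 5926
47830 = 8*5926 + 422
5926 = 14*422 + 18
422 = 23*18 + 8
18 = 2*8 + 2
8 = 4*2 + 0
gcd(890570, 346662) = 2.
Back-substituting:
2 = 18 − 2·8
2 = −2·422 + 47·18
2 = 47·5926 − 660·422
2 = −660·47830 + 5327·5926
2 = 5327·149416 − 16641·47830
2 = −16641·197246 + 21968·149416
2 = 21968·346662 − 38609·197246
2 = −38609·890570 + 99186·346662
So 2 = (-38609)·890570 + (99186)·346662.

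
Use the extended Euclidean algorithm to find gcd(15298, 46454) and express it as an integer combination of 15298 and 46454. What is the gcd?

Apply Euclid's algorithm to 46454 and 15298:
46454 = 3*15298 + 560
15298 = 27*560 + 178
560 = 3*178 + 26
178 = 6*26 + 22
26 = 1*22 + 4
22 = 5*4 + 2
4 = 2*2 + 0
gcd(15298, 46454) = 2.
Back-substituting:
2 = 22 − 5·4
2 = −5·26 + 6·22
2 = 6·178 − 41·26
2 = −41·560 + 129·178
2 = 129·15298 − 3524·560
2 = −3524·46454 + 10701·15298
So 2 = (-3524)·46454 + (10701)·15298.

2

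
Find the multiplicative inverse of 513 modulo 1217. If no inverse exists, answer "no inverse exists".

223

Extended Euclidean algorithm:
1217 = 2·513 + 191
513 = 2·191 + 131
191 = 1·131 + 60
131 = 2·60 + 11
60 = 5·11 + 5
11 = 2·5 + 1
5 = 5·1 + 0
Since gcd(513, 1217) = 1, back-substitute to write 1 as a combination:
1 = 11 − 2·5
1 = −2·60 + 11·11
1 = 11·131 − 24·60
1 = −24·191 + 35·131
1 = 35·513 − 94·191
1 = −94·1217 + 223·513
So 513·223 ≡ 1 (mod 1217).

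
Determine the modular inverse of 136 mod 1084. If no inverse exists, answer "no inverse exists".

no inverse exists

Compute gcd(136, 1084):
1084 = 7×136 + 132
136 = 1×132 + 4
132 = 33×4 + 0
Since gcd = 4 > 1, 136 is not a unit mod 1084.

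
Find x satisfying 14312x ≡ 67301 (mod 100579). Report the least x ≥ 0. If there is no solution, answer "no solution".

First find gcd(14312, 100579):
100579 = 7*14312 + 395
14312 = 36*395 + 92
395 = 4*92 + 27
92 = 3*27 + 11
27 = 2*11 + 5
11 = 2*5 + 1
5 = 5*1 + 0
gcd = 1, so a unique solution mod 100579 exists.
Back-substitute for the Bézout coefficients:
1 = 11 − 2·5
1 = −2·27 + 5·11
1 = 5·92 − 17·27
1 = −17·395 + 73·92
1 = 73·14312 − 2645·395
1 = −2645·100579 + 18588·14312
So 14312·(18588) ≡ 1 (mod 100579), giving 14312⁻¹ ≡ 18588.
x ≡ 14312⁻¹·67301 ≡ 18588·67301 ≡ 89965 (mod 100579).

89965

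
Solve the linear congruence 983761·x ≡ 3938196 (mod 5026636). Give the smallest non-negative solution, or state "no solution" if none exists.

2667364

First find gcd(983761, 5026636):
5026636 = 5×983761 + 107831
983761 = 9×107831 + 13282
107831 = 8×13282 + 1575
13282 = 8×1575 + 682
1575 = 2×682 + 211
682 = 3×211 + 49
211 = 4×49 + 15
49 = 3×15 + 4
15 = 3×4 + 3
4 = 1×3 + 1
3 = 3×1 + 0
gcd = 1, so a unique solution mod 5026636 exists.
Back-substitute for the Bézout coefficients:
1 = 4 − 3
1 = −15 + 4·4
1 = 4·49 − 13·15
1 = −13·211 + 56·49
1 = 56·682 − 181·211
1 = −181·1575 + 418·682
1 = 418·13282 − 3525·1575
1 = −3525·107831 + 28618·13282
1 = 28618·983761 − 261087·107831
1 = −261087·5026636 + 1334053·983761
So 983761·(1334053) ≡ 1 (mod 5026636), giving 983761⁻¹ ≡ 1334053.
x ≡ 983761⁻¹·3938196 ≡ 1334053·3938196 ≡ 2667364 (mod 5026636).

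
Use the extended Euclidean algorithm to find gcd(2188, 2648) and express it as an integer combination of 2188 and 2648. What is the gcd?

Euclidean algorithm:
2648 = 1*2188 + 460
2188 = 4*460 + 348
460 = 1*348 + 112
348 = 3*112 + 12
112 = 9*12 + 4
12 = 3*4 + 0
gcd(2188, 2648) = 4.
Back-substituting:
4 = 112 − 9·12
4 = −9·348 + 28·112
4 = 28·460 − 37·348
4 = −37·2188 + 176·460
4 = 176·2648 − 213·2188
So 4 = (176)·2648 + (-213)·2188.

4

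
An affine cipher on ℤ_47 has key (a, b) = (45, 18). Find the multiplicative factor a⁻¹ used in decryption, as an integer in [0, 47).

gcd(47, 45) by repeated division:
47 = 1·45 + 2
45 = 22·2 + 1
2 = 2·1 + 0
Since gcd(45, 47) = 1, back-substitute to write 1 as a combination:
1 = 45 − 22·2
1 = −22·47 + 23·45
So 45·23 ≡ 1 (mod 47).

23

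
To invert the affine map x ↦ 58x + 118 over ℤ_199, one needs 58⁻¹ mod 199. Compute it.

Extended Euclidean algorithm:
199 = 3·58 + 25
58 = 2·25 + 8
25 = 3·8 + 1
8 = 8·1 + 0
The gcd is 1. Working backward:
1 = 25 − 3·8
1 = −3·58 + 7·25
1 = 7·199 − 24·58
Thus 58·(-24) ≡ 1 (mod 199); reducing, -24 mod 199 = 175.

175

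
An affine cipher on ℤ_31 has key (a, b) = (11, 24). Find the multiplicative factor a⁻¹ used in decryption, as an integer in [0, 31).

17

gcd(31, 11) by repeated division:
31 = 2×11 + 9
11 = 1×9 + 2
9 = 4×2 + 1
2 = 2×1 + 0
Since gcd(11, 31) = 1, back-substitute to write 1 as a combination:
1 = 9 − 4·2
1 = −4·11 + 5·9
1 = 5·31 − 14·11
Thus 11·(-14) ≡ 1 (mod 31); reducing, -14 mod 31 = 17.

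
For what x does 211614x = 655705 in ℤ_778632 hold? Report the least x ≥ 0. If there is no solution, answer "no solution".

gcd(211614, 778632):
778632 = 3×211614 + 143790
211614 = 1×143790 + 67824
143790 = 2×67824 + 8142
67824 = 8×8142 + 2688
8142 = 3×2688 + 78
2688 = 34×78 + 36
78 = 2×36 + 6
36 = 6×6 + 0
gcd = 6, but 6 ∤ 655705, so the congruence has no solution.

no solution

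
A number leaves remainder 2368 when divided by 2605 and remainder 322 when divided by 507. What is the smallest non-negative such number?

Write x = 2368 + 2605·k. Then 2605·k ≡ 322 − 2368 ≡ 489 (mod 507).
Need 2605⁻¹ mod 507. Extended Euclid on (507, 70):
507 = 7*70 + 17
70 = 4*17 + 2
17 = 8*2 + 1
2 = 2*1 + 0
Back-substitute:
1 = 17 − 8·2
1 = −8·70 + 33·17
1 = 33·507 − 239·70
2605⁻¹ ≡ 268 (mod 507), so k ≡ 268·489 ≡ 246 (mod 507).
x = 2368 + 2605·246 = 643198.

643198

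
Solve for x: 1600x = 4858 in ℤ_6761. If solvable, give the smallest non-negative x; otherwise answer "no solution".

First find gcd(1600, 6761):
6761 = 4·1600 + 361
1600 = 4·361 + 156
361 = 2·156 + 49
156 = 3·49 + 9
49 = 5·9 + 4
9 = 2·4 + 1
4 = 4·1 + 0
gcd = 1, so a unique solution mod 6761 exists.
Back-substitute for the Bézout coefficients:
1 = 9 − 2·4
1 = −2·49 + 11·9
1 = 11·156 − 35·49
1 = −35·361 + 81·156
1 = 81·1600 − 359·361
1 = −359·6761 + 1517·1600
So 1600·(1517) ≡ 1 (mod 6761), giving 1600⁻¹ ≡ 1517.
x ≡ 1600⁻¹·4858 ≡ 1517·4858 ≡ 96 (mod 6761).

96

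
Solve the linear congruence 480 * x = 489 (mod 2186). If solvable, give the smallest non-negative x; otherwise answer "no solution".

gcd(480, 2186):
2186 = 4*480 + 266
480 = 1*266 + 214
266 = 1*214 + 52
214 = 4*52 + 6
52 = 8*6 + 4
6 = 1*4 + 2
4 = 2*2 + 0
gcd = 2, but 2 ∤ 489, so the congruence has no solution.

no solution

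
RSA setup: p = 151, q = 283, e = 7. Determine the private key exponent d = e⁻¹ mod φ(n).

6043

φ(n) = (p−1)(q−1) = 150·282 = 42300.
Need d with 7·d ≡ 1 (mod 42300). Apply the extended Euclidean algorithm:
42300 = 6042×7 + 6
7 = 1×6 + 1
6 = 6×1 + 0
Back-substitute:
1 = 7 − 6
1 = −42300 + 6043·7
So 7·6043 ≡ 1 (mod 42300), hence d = 6043.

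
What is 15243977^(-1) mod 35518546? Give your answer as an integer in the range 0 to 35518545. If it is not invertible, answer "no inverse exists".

Euclidean algorithm on 35518546, 15243977:
35518546 = 2*15243977 + 5030592
15243977 = 3*5030592 + 152201
5030592 = 33*152201 + 7959
152201 = 19*7959 + 980
7959 = 8*980 + 119
980 = 8*119 + 28
119 = 4*28 + 7
28 = 4*7 + 0
gcd(15243977, 35518546) = 7 ≠ 1, so 15243977 has no multiplicative inverse modulo 35518546.

no inverse exists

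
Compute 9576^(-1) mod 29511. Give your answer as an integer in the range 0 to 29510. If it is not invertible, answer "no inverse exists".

Euclidean algorithm on 29511, 9576:
29511 = 3×9576 + 783
9576 = 12×783 + 180
783 = 4×180 + 63
180 = 2×63 + 54
63 = 1×54 + 9
54 = 6×9 + 0
gcd(9576, 29511) = 9 ≠ 1, so 9576 has no multiplicative inverse modulo 29511.

no inverse exists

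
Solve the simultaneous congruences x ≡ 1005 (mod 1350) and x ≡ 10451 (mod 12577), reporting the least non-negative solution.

15756855

Write x = 1005 + 1350·k. Then 1350·k ≡ 10451 − 1005 ≡ 9446 (mod 12577).
Need 1350⁻¹ mod 12577. Extended Euclid on (12577, 1350):
12577 = 9×1350 + 427
1350 = 3×427 + 69
427 = 6×69 + 13
69 = 5×13 + 4
13 = 3×4 + 1
4 = 4×1 + 0
Back-substitute:
1 = 13 − 3·4
1 = −3·69 + 16·13
1 = 16·427 − 99·69
1 = −99·1350 + 313·427
1 = 313·12577 − 2916·1350
1350⁻¹ ≡ 9661 (mod 12577), so k ≡ 9661·9446 ≡ 11671 (mod 12577).
x = 1005 + 1350·11671 = 15756855.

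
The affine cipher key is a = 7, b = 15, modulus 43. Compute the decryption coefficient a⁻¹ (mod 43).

Run Euclid on (43, 7):
43 = 6×7 + 1
7 = 7×1 + 0
The gcd is 1. Working backward:
1 = 43 − 6·7
Hence 7⁻¹ ≡ -6 ≡ 37 (mod 43).

37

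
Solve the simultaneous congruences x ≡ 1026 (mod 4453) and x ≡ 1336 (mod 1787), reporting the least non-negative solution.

Write x = 1026 + 4453·k. Then 4453·k ≡ 1336 − 1026 ≡ 310 (mod 1787).
Need 4453⁻¹ mod 1787. Extended Euclid on (1787, 879):
1787 = 2·879 + 29
879 = 30·29 + 9
29 = 3·9 + 2
9 = 4·2 + 1
2 = 2·1 + 0
Back-substitute:
1 = 9 − 4·2
1 = −4·29 + 13·9
1 = 13·879 − 394·29
1 = −394·1787 + 801·879
4453⁻¹ ≡ 801 (mod 1787), so k ≡ 801·310 ≡ 1704 (mod 1787).
x = 1026 + 4453·1704 = 7588938.

7588938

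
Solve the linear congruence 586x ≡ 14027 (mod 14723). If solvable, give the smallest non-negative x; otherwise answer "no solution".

First find gcd(586, 14723):
14723 = 25*586 + 73
586 = 8*73 + 2
73 = 36*2 + 1
2 = 2*1 + 0
gcd = 1, so a unique solution mod 14723 exists.
Back-substitute for the Bézout coefficients:
1 = 73 − 36·2
1 = −36·586 + 289·73
1 = 289·14723 − 7261·586
So 586·(-7261) ≡ 1 (mod 14723), giving 586⁻¹ ≡ 7462.
x ≡ 586⁻¹·14027 ≡ 7462·14027 ≡ 3667 (mod 14723).

3667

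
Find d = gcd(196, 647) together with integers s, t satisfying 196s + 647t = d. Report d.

Euclidean algorithm:
647 = 3*196 + 59
196 = 3*59 + 19
59 = 3*19 + 2
19 = 9*2 + 1
2 = 2*1 + 0
gcd(196, 647) = 1.
Working backward:
1 = 19 − 9·2
1 = −9·59 + 28·19
1 = 28·196 − 93·59
1 = −93·647 + 307·196
So 1 = (-93)·647 + (307)·196.

1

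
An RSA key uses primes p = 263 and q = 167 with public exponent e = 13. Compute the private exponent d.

φ(n) = (p−1)(q−1) = 262·166 = 43492.
Need d with 13·d ≡ 1 (mod 43492). Apply the extended Euclidean algorithm:
43492 = 3345*13 + 7
13 = 1*7 + 6
7 = 1*6 + 1
6 = 6*1 + 0
Back-substitute:
1 = 7 − 6
1 = −13 + 2·7
1 = 2·43492 − 6691·13
So 13·(-6691) ≡ 1 (mod 43492), hence d ≡ -6691 ≡ 36801 (mod 43492).

36801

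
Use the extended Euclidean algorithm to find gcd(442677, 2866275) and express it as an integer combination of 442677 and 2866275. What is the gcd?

3

Apply Euclid's algorithm to 2866275 and 442677:
2866275 = 6·442677 + 210213
442677 = 2·210213 + 22251
210213 = 9·22251 + 9954
22251 = 2·9954 + 2343
9954 = 4·2343 + 582
2343 = 4·582 + 15
582 = 38·15 + 12
15 = 1·12 + 3
12 = 4·3 + 0
gcd(442677, 2866275) = 3.
Express as a combination:
3 = 15 − 12
3 = −582 + 39·15
3 = 39·2343 − 157·582
3 = −157·9954 + 667·2343
3 = 667·22251 − 1491·9954
3 = −1491·210213 + 14086·22251
3 = 14086·442677 − 29663·210213
3 = −29663·2866275 + 192064·442677
So 3 = (-29663)·2866275 + (192064)·442677.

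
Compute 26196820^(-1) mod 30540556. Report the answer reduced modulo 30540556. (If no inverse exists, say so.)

no inverse exists

Euclidean algorithm on 30540556, 26196820:
30540556 = 1·26196820 + 4343736
26196820 = 6·4343736 + 134404
4343736 = 32·134404 + 42808
134404 = 3·42808 + 5980
42808 = 7·5980 + 948
5980 = 6·948 + 292
948 = 3·292 + 72
292 = 4·72 + 4
72 = 18·4 + 0
gcd(26196820, 30540556) = 4 ≠ 1, so 26196820 has no multiplicative inverse modulo 30540556.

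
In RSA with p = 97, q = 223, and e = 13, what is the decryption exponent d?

8197

φ(n) = (p−1)(q−1) = 96·222 = 21312.
Need d with 13·d ≡ 1 (mod 21312). Apply the extended Euclidean algorithm:
21312 = 1639*13 + 5
13 = 2*5 + 3
5 = 1*3 + 2
3 = 1*2 + 1
2 = 2*1 + 0
Back-substitute:
1 = 3 − 2
1 = −5 + 2·3
1 = 2·13 − 5·5
1 = −5·21312 + 8197·13
So 13·8197 ≡ 1 (mod 21312), hence d = 8197.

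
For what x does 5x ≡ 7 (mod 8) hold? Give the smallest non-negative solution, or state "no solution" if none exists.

3

First find gcd(5, 8):
8 = 1×5 + 3
5 = 1×3 + 2
3 = 1×2 + 1
2 = 2×1 + 0
gcd = 1, so a unique solution mod 8 exists.
Back-substitute for the Bézout coefficients:
1 = 3 − 2
1 = −5 + 2·3
1 = 2·8 − 3·5
So 5·(-3) ≡ 1 (mod 8), giving 5⁻¹ ≡ 5.
x ≡ 5⁻¹·7 ≡ 5·7 ≡ 3 (mod 8).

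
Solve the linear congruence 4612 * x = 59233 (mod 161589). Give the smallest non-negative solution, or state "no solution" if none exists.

First find gcd(4612, 161589):
161589 = 35·4612 + 169
4612 = 27·169 + 49
169 = 3·49 + 22
49 = 2·22 + 5
22 = 4·5 + 2
5 = 2·2 + 1
2 = 2·1 + 0
gcd = 1, so a unique solution mod 161589 exists.
Back-substitute for the Bézout coefficients:
1 = 5 − 2·2
1 = −2·22 + 9·5
1 = 9·49 − 20·22
1 = −20·169 + 69·49
1 = 69·4612 − 1883·169
1 = −1883·161589 + 65974·4612
So 4612·(65974) ≡ 1 (mod 161589), giving 4612⁻¹ ≡ 65974.
x ≡ 4612⁻¹·59233 ≡ 65974·59233 ≡ 131155 (mod 161589).

131155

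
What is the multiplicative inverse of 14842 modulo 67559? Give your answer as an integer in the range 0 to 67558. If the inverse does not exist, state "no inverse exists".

Apply the Euclidean algorithm to 67559 and 14842:
67559 = 4·14842 + 8191
14842 = 1·8191 + 6651
8191 = 1·6651 + 1540
6651 = 4·1540 + 491
1540 = 3·491 + 67
491 = 7·67 + 22
67 = 3·22 + 1
22 = 22·1 + 0
gcd = 1, so the inverse exists. Back-substitute:
1 = 67 − 3·22
1 = −3·491 + 22·67
1 = 22·1540 − 69·491
1 = −69·6651 + 298·1540
1 = 298·8191 − 367·6651
1 = −367·14842 + 665·8191
1 = 665·67559 − 3027·14842
Hence 14842⁻¹ ≡ -3027 ≡ 64532 (mod 67559).

64532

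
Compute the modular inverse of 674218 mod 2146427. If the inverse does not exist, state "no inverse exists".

Extended Euclidean algorithm:
2146427 = 3×674218 + 123773
674218 = 5×123773 + 55353
123773 = 2×55353 + 13067
55353 = 4×13067 + 3085
13067 = 4×3085 + 727
3085 = 4×727 + 177
727 = 4×177 + 19
177 = 9×19 + 6
19 = 3×6 + 1
6 = 6×1 + 0
The gcd is 1. Working backward:
1 = 19 − 3·6
1 = −3·177 + 28·19
1 = 28·727 − 115·177
1 = −115·3085 + 488·727
1 = 488·13067 − 2067·3085
1 = −2067·55353 + 8756·13067
1 = 8756·123773 − 19579·55353
1 = −19579·674218 + 106651·123773
1 = 106651·2146427 − 339532·674218
Thus 674218·(-339532) ≡ 1 (mod 2146427); reducing, -339532 mod 2146427 = 1806895.

1806895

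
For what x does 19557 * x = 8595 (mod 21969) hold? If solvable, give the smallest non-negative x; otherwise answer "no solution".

First find gcd(19557, 21969):
21969 = 1*19557 + 2412
19557 = 8*2412 + 261
2412 = 9*261 + 63
261 = 4*63 + 9
63 = 7*9 + 0
gcd = 9 and 9 | 8595, so solutions exist. Divide through by 9: 2173x ≡ 955 (mod 2441).
Now find 2173⁻¹ mod 2441:
2441 = 1×2173 + 268
2173 = 8×268 + 29
268 = 9×29 + 7
29 = 4×7 + 1
7 = 7×1 + 0
Back-substitute:
1 = 29 − 4·7
1 = −4·268 + 37·29
1 = 37·2173 − 300·268
1 = −300·2441 + 337·2173
So 2173⁻¹ ≡ 337 (mod 2441).
Then x ≡ 337·955 ≡ 2064 (mod 2441); the smallest non-negative solution is x = 2064.

2064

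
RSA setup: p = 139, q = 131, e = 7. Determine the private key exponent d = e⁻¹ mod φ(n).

φ(n) = (p−1)(q−1) = 138·130 = 17940.
Need d with 7·d ≡ 1 (mod 17940). Apply the extended Euclidean algorithm:
17940 = 2562×7 + 6
7 = 1×6 + 1
6 = 6×1 + 0
Back-substitute:
1 = 7 − 6
1 = −17940 + 2563·7
So 7·2563 ≡ 1 (mod 17940), hence d = 2563.

2563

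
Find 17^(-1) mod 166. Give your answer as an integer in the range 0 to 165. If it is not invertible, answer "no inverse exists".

127

Run Euclid on (166, 17):
166 = 9·17 + 13
17 = 1·13 + 4
13 = 3·4 + 1
4 = 4·1 + 0
The gcd is 1. Working backward:
1 = 13 − 3·4
1 = −3·17 + 4·13
1 = 4·166 − 39·17
Hence 17⁻¹ ≡ -39 ≡ 127 (mod 166).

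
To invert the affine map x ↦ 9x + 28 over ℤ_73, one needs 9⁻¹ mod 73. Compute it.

65

Run Euclid on (73, 9):
73 = 8×9 + 1
9 = 9×1 + 0
gcd = 1, so the inverse exists. Back-substitute:
1 = 73 − 8·9
Hence 9⁻¹ ≡ -8 ≡ 65 (mod 73).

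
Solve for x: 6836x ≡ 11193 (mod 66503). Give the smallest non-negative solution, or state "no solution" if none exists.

12308

First find gcd(6836, 66503):
66503 = 9·6836 + 4979
6836 = 1·4979 + 1857
4979 = 2·1857 + 1265
1857 = 1·1265 + 592
1265 = 2·592 + 81
592 = 7·81 + 25
81 = 3·25 + 6
25 = 4·6 + 1
6 = 6·1 + 0
gcd = 1, so a unique solution mod 66503 exists.
Back-substitute for the Bézout coefficients:
1 = 25 − 4·6
1 = −4·81 + 13·25
1 = 13·592 − 95·81
1 = −95·1265 + 203·592
1 = 203·1857 − 298·1265
1 = −298·4979 + 799·1857
1 = 799·6836 − 1097·4979
1 = −1097·66503 + 10672·6836
So 6836·(10672) ≡ 1 (mod 66503), giving 6836⁻¹ ≡ 10672.
x ≡ 6836⁻¹·11193 ≡ 10672·11193 ≡ 12308 (mod 66503).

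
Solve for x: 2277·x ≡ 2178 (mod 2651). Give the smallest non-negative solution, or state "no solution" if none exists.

221

First find gcd(2277, 2651):
2651 = 1×2277 + 374
2277 = 6×374 + 33
374 = 11×33 + 11
33 = 3×11 + 0
gcd = 11 and 11 | 2178, so solutions exist. Divide through by 11: 207x ≡ 198 (mod 241).
Now find 207⁻¹ mod 241:
241 = 1×207 + 34
207 = 6×34 + 3
34 = 11×3 + 1
3 = 3×1 + 0
Back-substitute:
1 = 34 − 11·3
1 = −11·207 + 67·34
1 = 67·241 − 78·207
So 207·(-78) ≡ 1 (mod 241), i.e. 207⁻¹ ≡ 163.
Then x ≡ 163·198 ≡ 221 (mod 241); the smallest non-negative solution is x = 221.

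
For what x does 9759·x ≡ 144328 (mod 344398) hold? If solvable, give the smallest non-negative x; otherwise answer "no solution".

First find gcd(9759, 344398):
344398 = 35·9759 + 2833
9759 = 3·2833 + 1260
2833 = 2·1260 + 313
1260 = 4·313 + 8
313 = 39·8 + 1
8 = 8·1 + 0
gcd = 1, so a unique solution mod 344398 exists.
Back-substitute for the Bézout coefficients:
1 = 313 − 39·8
1 = −39·1260 + 157·313
1 = 157·2833 − 353·1260
1 = −353·9759 + 1216·2833
1 = 1216·344398 − 42913·9759
So 9759·(-42913) ≡ 1 (mod 344398), giving 9759⁻¹ ≡ 301485.
x ≡ 9759⁻¹·144328 ≡ 301485·144328 ≡ 106168 (mod 344398).

106168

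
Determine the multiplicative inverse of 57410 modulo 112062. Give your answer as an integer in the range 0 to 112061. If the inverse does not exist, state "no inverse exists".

Euclidean algorithm on 112062, 57410:
112062 = 1*57410 + 54652
57410 = 1*54652 + 2758
54652 = 19*2758 + 2250
2758 = 1*2250 + 508
2250 = 4*508 + 218
508 = 2*218 + 72
218 = 3*72 + 2
72 = 36*2 + 0
gcd(57410, 112062) = 2 ≠ 1, so 57410 has no multiplicative inverse modulo 112062.

no inverse exists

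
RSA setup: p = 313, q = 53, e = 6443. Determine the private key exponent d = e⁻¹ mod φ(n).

φ(n) = (p−1)(q−1) = 312·52 = 16224.
Need d with 6443·d ≡ 1 (mod 16224). Apply the extended Euclidean algorithm:
16224 = 2·6443 + 3338
6443 = 1·3338 + 3105
3338 = 1·3105 + 233
3105 = 13·233 + 76
233 = 3·76 + 5
76 = 15·5 + 1
5 = 5·1 + 0
Back-substitute:
1 = 76 − 15·5
1 = −15·233 + 46·76
1 = 46·3105 − 613·233
1 = −613·3338 + 659·3105
1 = 659·6443 − 1272·3338
1 = −1272·16224 + 3203·6443
So 6443·3203 ≡ 1 (mod 16224), hence d = 3203.

3203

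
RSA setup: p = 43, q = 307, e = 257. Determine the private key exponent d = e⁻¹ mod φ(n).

φ(n) = (p−1)(q−1) = 42·306 = 12852.
Need d with 257·d ≡ 1 (mod 12852). Apply the extended Euclidean algorithm:
12852 = 50×257 + 2
257 = 128×2 + 1
2 = 2×1 + 0
Back-substitute:
1 = 257 − 128·2
1 = −128·12852 + 6401·257
So 257·6401 ≡ 1 (mod 12852), hence d = 6401.

6401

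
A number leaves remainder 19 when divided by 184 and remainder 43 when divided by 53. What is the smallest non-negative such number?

Write x = 19 + 184·k. Then 184·k ≡ 43 − 19 ≡ 24 (mod 53).
Need 184⁻¹ mod 53. Extended Euclid on (53, 25):
53 = 2·25 + 3
25 = 8·3 + 1
3 = 3·1 + 0
Back-substitute:
1 = 25 − 8·3
1 = −8·53 + 17·25
184⁻¹ ≡ 17 (mod 53), so k ≡ 17·24 ≡ 37 (mod 53).
x = 19 + 184·37 = 6827.

6827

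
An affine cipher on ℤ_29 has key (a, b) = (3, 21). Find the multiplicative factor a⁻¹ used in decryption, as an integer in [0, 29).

10

Extended Euclidean algorithm:
29 = 9·3 + 2
3 = 1·2 + 1
2 = 2·1 + 0
The gcd is 1. Working backward:
1 = 3 − 2
1 = −29 + 10·3
So 3·10 ≡ 1 (mod 29).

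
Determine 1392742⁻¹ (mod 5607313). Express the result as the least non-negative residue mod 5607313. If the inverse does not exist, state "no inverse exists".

4345764

Extended Euclidean algorithm:
5607313 = 4*1392742 + 36345
1392742 = 38*36345 + 11632
36345 = 3*11632 + 1449
11632 = 8*1449 + 40
1449 = 36*40 + 9
40 = 4*9 + 4
9 = 2*4 + 1
4 = 4*1 + 0
Since gcd(1392742, 5607313) = 1, back-substitute to write 1 as a combination:
1 = 9 − 2·4
1 = −2·40 + 9·9
1 = 9·1449 − 326·40
1 = −326·11632 + 2617·1449
1 = 2617·36345 − 8177·11632
1 = −8177·1392742 + 313343·36345
1 = 313343·5607313 − 1261549·1392742
Hence 1392742⁻¹ ≡ -1261549 ≡ 4345764 (mod 5607313).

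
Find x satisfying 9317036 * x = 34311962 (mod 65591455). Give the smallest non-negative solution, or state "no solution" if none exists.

First find gcd(9317036, 65591455):
65591455 = 7*9317036 + 372203
9317036 = 25*372203 + 11961
372203 = 31*11961 + 1412
11961 = 8*1412 + 665
1412 = 2*665 + 82
665 = 8*82 + 9
82 = 9*9 + 1
9 = 9*1 + 0
gcd = 1, so a unique solution mod 65591455 exists.
Back-substitute for the Bézout coefficients:
1 = 82 − 9·9
1 = −9·665 + 73·82
1 = 73·1412 − 155·665
1 = −155·11961 + 1313·1412
1 = 1313·372203 − 40858·11961
1 = −40858·9317036 + 1022763·372203
1 = 1022763·65591455 − 7200199·9317036
So 9317036·(-7200199) ≡ 1 (mod 65591455), giving 9317036⁻¹ ≡ 58391256.
x ≡ 9317036⁻¹·34311962 ≡ 58391256·34311962 ≡ 15618172 (mod 65591455).

15618172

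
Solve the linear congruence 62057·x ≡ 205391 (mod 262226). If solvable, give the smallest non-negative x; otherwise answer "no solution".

118091

First find gcd(62057, 262226):
262226 = 4*62057 + 13998
62057 = 4*13998 + 6065
13998 = 2*6065 + 1868
6065 = 3*1868 + 461
1868 = 4*461 + 24
461 = 19*24 + 5
24 = 4*5 + 4
5 = 1*4 + 1
4 = 4*1 + 0
gcd = 1, so a unique solution mod 262226 exists.
Back-substitute for the Bézout coefficients:
1 = 5 − 4
1 = −24 + 5·5
1 = 5·461 − 96·24
1 = −96·1868 + 389·461
1 = 389·6065 − 1263·1868
1 = −1263·13998 + 2915·6065
1 = 2915·62057 − 12923·13998
1 = −12923·262226 + 54607·62057
So 62057·(54607) ≡ 1 (mod 262226), giving 62057⁻¹ ≡ 54607.
x ≡ 62057⁻¹·205391 ≡ 54607·205391 ≡ 118091 (mod 262226).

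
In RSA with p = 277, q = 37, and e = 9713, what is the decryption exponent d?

401

φ(n) = (p−1)(q−1) = 276·36 = 9936.
Need d with 9713·d ≡ 1 (mod 9936). Apply the extended Euclidean algorithm:
9936 = 1×9713 + 223
9713 = 43×223 + 124
223 = 1×124 + 99
124 = 1×99 + 25
99 = 3×25 + 24
25 = 1×24 + 1
24 = 24×1 + 0
Back-substitute:
1 = 25 − 24
1 = −99 + 4·25
1 = 4·124 − 5·99
1 = −5·223 + 9·124
1 = 9·9713 − 392·223
1 = −392·9936 + 401·9713
So 9713·401 ≡ 1 (mod 9936), hence d = 401.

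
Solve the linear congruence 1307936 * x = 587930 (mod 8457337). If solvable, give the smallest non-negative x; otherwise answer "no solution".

11937

First find gcd(1307936, 8457337):
8457337 = 6·1307936 + 609721
1307936 = 2·609721 + 88494
609721 = 6·88494 + 78757
88494 = 1·78757 + 9737
78757 = 8·9737 + 861
9737 = 11·861 + 266
861 = 3·266 + 63
266 = 4·63 + 14
63 = 4·14 + 7
14 = 2·7 + 0
gcd = 7 and 7 | 587930, so solutions exist. Divide through by 7: 186848x ≡ 83990 (mod 1208191).
Now find 186848⁻¹ mod 1208191:
1208191 = 6×186848 + 87103
186848 = 2×87103 + 12642
87103 = 6×12642 + 11251
12642 = 1×11251 + 1391
11251 = 8×1391 + 123
1391 = 11×123 + 38
123 = 3×38 + 9
38 = 4×9 + 2
9 = 4×2 + 1
2 = 2×1 + 0
Back-substitute:
1 = 9 − 4·2
1 = −4·38 + 17·9
1 = 17·123 − 55·38
1 = −55·1391 + 622·123
1 = 622·11251 − 5031·1391
1 = −5031·12642 + 5653·11251
1 = 5653·87103 − 38949·12642
1 = −38949·186848 + 83551·87103
1 = 83551·1208191 − 540255·186848
So 186848·(-540255) ≡ 1 (mod 1208191), i.e. 186848⁻¹ ≡ 667936.
Then x ≡ 667936·83990 ≡ 11937 (mod 1208191); the smallest non-negative solution is x = 11937.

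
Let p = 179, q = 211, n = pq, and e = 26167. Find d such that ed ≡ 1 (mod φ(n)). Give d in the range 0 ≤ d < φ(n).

33643

φ(n) = (p−1)(q−1) = 178·210 = 37380.
Need d with 26167·d ≡ 1 (mod 37380). Apply the extended Euclidean algorithm:
37380 = 1*26167 + 11213
26167 = 2*11213 + 3741
11213 = 2*3741 + 3731
3741 = 1*3731 + 10
3731 = 373*10 + 1
10 = 10*1 + 0
Back-substitute:
1 = 3731 − 373·10
1 = −373·3741 + 374·3731
1 = 374·11213 − 1121·3741
1 = −1121·26167 + 2616·11213
1 = 2616·37380 − 3737·26167
So 26167·(-3737) ≡ 1 (mod 37380), hence d ≡ -3737 ≡ 33643 (mod 37380).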